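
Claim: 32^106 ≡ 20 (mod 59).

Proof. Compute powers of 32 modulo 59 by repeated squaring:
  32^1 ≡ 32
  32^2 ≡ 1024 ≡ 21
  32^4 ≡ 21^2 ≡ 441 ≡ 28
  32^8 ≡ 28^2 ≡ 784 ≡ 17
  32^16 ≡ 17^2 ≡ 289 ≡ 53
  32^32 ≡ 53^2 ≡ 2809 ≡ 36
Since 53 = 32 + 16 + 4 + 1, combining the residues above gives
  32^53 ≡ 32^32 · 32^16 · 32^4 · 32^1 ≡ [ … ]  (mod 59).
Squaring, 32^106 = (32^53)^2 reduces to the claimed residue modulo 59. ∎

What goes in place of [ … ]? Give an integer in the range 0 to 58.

43

Multiply the listed residues: 36 · 53 · 28 · 32 = 1908 → 53424 → 1709568.
Reducing modulo 59: 1709568 = 28975·59 + 43, so 32^53 ≡ 43.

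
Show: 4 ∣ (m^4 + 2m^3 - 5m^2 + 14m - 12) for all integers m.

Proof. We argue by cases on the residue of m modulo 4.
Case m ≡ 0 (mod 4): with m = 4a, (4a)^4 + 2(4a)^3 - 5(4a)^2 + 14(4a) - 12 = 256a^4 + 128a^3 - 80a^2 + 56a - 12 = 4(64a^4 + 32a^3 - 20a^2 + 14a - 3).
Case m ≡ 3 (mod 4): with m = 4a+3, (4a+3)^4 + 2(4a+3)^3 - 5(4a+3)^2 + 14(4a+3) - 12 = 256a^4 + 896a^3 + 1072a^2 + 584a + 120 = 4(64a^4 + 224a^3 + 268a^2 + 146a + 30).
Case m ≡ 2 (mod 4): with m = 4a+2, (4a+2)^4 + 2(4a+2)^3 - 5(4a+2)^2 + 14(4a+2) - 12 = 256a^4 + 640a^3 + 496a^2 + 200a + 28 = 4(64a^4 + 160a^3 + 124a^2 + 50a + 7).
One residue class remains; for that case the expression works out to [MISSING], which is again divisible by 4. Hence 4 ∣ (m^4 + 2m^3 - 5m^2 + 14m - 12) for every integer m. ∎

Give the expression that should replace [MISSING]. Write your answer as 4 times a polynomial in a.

4(64a^4 + 96a^3 + 28a^2 + 14a)

Only m ≡ 1 (mod 4) is unaccounted for. Put m = 4a+1:
(4a+1)^4 + 2(4a+1)^3 - 5(4a+1)^2 + 14(4a+1) - 12 expands to 256a^4 + 384a^3 + 112a^2 + 56a,
and factoring out 4 leaves 4(64a^4 + 96a^3 + 28a^2 + 14a).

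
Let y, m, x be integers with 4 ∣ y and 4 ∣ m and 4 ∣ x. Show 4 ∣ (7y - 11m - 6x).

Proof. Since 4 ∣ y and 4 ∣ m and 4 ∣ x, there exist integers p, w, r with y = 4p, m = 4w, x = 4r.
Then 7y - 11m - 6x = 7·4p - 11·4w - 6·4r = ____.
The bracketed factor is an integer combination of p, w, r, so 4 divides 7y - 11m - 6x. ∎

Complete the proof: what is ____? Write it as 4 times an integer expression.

Each term has a factor of 4: 7·4p - 11·4w - 6·4r = 4·(7p - 6r - 11w).
Since 7p - 6r - 11w is an integer, 4 ∣ (7y - 11m - 6x).

4(7p - 6r - 11w)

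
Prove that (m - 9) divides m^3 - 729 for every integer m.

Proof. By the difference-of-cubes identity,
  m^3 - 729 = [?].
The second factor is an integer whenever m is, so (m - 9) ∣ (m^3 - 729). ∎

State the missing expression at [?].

(m - 9)(m^2 + 9m + 81)

a^3 - b^3 = (a - b)(a^2 + ab + b^2). With a = m, b = 9:
m^3 - 729 = (m - 9)(m^2 + 9m + 81).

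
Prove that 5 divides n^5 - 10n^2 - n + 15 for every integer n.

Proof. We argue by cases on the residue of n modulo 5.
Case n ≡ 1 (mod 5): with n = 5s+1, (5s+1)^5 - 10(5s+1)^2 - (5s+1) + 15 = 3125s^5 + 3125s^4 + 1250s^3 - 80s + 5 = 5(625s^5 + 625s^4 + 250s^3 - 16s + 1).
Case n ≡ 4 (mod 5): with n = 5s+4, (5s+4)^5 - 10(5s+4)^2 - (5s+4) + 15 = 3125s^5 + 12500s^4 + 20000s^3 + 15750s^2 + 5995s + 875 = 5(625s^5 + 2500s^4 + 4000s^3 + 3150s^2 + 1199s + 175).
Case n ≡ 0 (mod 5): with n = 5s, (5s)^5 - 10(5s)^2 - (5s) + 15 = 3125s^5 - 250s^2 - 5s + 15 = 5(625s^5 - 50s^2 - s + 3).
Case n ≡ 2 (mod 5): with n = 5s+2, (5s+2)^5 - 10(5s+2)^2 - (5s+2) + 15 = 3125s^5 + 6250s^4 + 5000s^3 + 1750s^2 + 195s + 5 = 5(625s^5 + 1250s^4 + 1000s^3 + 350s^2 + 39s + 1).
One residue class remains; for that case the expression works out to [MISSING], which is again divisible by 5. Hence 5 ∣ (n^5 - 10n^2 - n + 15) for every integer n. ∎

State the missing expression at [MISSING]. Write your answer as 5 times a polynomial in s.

Only n ≡ 3 (mod 5) is unaccounted for. Put n = 5s+3:
(5s+3)^5 - 10(5s+3)^2 - (5s+3) + 15 expands to 3125s^5 + 9375s^4 + 11250s^3 + 6500s^2 + 1720s + 165,
and factoring out 5 leaves 5(625s^5 + 1875s^4 + 2250s^3 + 1300s^2 + 344s + 33).

5(625s^5 + 1875s^4 + 2250s^3 + 1300s^2 + 344s + 33)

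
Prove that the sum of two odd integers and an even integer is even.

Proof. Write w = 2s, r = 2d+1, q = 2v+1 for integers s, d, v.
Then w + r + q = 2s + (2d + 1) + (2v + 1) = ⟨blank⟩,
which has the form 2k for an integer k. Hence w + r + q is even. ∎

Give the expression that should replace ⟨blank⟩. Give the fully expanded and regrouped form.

2(d + s + v + 1)

Expanding: 2s + (2d + 1) + (2v + 1) = 2d + 2s + 2v + 2.
Every term is even; pulling out the factor of 2 gives 2(d + s + v + 1).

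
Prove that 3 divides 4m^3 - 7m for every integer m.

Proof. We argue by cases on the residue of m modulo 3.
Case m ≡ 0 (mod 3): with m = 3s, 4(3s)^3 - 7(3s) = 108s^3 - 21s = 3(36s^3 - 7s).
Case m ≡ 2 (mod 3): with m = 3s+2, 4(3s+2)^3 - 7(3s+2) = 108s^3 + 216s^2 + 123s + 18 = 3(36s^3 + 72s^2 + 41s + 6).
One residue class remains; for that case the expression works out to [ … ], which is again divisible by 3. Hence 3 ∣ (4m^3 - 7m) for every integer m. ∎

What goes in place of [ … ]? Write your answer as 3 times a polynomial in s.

Only m ≡ 1 (mod 3) is unaccounted for. Put m = 3s+1:
4(3s+1)^3 - 7(3s+1) expands to 108s^3 + 108s^2 + 15s - 3,
and factoring out 3 leaves 3(36s^3 + 36s^2 + 5s - 1).

3(36s^3 + 36s^2 + 5s - 1)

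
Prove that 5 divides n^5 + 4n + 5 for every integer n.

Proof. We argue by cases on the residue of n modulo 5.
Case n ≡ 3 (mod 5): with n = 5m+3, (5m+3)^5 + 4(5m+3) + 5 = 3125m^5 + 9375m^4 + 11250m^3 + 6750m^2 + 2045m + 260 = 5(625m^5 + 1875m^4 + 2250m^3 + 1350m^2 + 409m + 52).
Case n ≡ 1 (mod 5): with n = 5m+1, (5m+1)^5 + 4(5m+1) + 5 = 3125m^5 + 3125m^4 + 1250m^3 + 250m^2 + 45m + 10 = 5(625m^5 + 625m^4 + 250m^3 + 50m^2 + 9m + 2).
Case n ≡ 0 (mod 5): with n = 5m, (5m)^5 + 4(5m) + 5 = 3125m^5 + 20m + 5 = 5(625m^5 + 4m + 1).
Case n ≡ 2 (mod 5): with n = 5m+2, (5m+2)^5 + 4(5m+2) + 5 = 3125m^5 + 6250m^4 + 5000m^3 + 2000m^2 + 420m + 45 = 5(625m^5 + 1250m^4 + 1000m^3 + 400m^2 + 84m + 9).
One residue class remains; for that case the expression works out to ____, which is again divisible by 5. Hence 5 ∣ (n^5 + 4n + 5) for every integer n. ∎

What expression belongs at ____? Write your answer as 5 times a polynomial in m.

5(625m^5 + 2500m^4 + 4000m^3 + 3200m^2 + 1284m + 209)

Only n ≡ 4 (mod 5) is unaccounted for. Put n = 5m+4:
(5m+4)^5 + 4(5m+4) + 5 expands to 3125m^5 + 12500m^4 + 20000m^3 + 16000m^2 + 6420m + 1045,
and factoring out 5 leaves 5(625m^5 + 2500m^4 + 4000m^3 + 3200m^2 + 1284m + 209).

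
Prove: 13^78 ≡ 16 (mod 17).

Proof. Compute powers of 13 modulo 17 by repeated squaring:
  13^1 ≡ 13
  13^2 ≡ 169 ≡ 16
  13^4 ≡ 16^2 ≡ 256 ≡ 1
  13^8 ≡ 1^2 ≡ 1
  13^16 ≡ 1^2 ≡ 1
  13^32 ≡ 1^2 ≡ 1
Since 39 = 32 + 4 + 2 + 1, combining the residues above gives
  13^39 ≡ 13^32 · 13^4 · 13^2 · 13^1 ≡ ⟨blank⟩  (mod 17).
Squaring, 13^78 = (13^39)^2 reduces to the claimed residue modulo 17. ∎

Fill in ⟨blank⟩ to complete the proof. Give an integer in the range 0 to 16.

4

13^32 · 13^4 · 13^2 · 13^1 ≡ 1 · 1 · 16 · 13 = 208.
208 mod 17 = 4, so 13^39 ≡ 4 (mod 17).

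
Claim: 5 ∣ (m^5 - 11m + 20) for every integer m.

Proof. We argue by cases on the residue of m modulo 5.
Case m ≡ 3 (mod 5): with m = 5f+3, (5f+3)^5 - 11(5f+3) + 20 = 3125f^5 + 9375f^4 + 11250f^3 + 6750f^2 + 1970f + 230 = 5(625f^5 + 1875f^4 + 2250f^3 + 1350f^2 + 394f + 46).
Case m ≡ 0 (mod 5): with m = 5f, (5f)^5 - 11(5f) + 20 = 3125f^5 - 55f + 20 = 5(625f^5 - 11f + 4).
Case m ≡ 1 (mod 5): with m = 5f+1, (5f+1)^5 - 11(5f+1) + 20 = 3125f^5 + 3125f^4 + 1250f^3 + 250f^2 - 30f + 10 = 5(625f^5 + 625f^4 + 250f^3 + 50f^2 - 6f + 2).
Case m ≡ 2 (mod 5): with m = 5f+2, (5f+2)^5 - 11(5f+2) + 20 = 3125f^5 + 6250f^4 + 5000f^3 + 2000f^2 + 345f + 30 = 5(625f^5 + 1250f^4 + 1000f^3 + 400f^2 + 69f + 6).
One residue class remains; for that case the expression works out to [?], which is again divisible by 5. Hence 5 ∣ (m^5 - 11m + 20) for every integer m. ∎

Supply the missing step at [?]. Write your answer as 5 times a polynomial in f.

Only m ≡ 4 (mod 5) is unaccounted for. Put m = 5f+4:
(5f+4)^5 - 11(5f+4) + 20 expands to 3125f^5 + 12500f^4 + 20000f^3 + 16000f^2 + 6345f + 1000,
and factoring out 5 leaves 5(625f^5 + 2500f^4 + 4000f^3 + 3200f^2 + 1269f + 200).

5(625f^5 + 2500f^4 + 4000f^3 + 3200f^2 + 1269f + 200)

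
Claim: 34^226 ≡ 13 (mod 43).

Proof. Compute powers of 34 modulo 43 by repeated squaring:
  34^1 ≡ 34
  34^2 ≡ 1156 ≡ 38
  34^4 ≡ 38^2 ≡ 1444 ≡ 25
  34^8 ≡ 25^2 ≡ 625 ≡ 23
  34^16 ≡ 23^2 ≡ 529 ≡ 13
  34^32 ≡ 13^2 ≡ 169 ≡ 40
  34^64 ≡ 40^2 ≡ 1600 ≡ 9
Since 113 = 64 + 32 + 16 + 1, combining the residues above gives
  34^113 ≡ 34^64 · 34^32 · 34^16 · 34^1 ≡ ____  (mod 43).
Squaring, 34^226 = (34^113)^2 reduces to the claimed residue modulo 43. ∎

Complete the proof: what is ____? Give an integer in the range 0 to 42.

20

Multiply the listed residues: 9 · 40 · 13 · 34 = 360 → 4680 → 159120.
Reducing modulo 43: 159120 = 3700·43 + 20, so 34^113 ≡ 20.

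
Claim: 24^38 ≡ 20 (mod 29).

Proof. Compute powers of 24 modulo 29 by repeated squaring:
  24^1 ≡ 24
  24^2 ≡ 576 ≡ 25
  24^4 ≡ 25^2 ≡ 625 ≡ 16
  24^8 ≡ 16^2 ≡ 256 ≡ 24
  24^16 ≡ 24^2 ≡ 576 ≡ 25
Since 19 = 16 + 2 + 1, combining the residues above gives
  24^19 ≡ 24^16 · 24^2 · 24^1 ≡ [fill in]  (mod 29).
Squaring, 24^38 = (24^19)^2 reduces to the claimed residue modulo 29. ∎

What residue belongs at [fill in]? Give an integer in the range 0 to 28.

Multiply the listed residues: 25 · 25 · 24 = 625 → 15000.
Reducing modulo 29: 15000 = 517·29 + 7, so 24^19 ≡ 7.

7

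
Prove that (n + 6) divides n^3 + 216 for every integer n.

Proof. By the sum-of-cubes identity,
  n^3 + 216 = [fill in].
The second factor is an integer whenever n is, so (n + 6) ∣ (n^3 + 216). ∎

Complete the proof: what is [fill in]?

(n + 6)(n^2 - 6n + 36)

a^3 + b^3 = (a + b)(a^2 - ab + b^2). With a = n, b = 6:
n^3 + 216 = (n + 6)(n^2 - 6n + 36).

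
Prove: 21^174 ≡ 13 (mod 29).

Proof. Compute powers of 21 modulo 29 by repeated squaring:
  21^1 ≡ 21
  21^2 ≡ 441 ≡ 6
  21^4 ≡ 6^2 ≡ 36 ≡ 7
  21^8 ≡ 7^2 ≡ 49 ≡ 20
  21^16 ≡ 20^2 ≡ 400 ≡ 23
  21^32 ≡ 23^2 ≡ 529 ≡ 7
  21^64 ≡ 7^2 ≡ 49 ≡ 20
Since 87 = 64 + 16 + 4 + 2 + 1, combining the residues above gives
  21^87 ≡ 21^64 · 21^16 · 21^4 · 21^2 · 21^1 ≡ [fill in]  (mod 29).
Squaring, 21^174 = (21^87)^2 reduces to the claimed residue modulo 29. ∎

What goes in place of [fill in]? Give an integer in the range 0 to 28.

21^64 · 21^16 · 21^4 · 21^2 · 21^1 ≡ 20 · 23 · 7 · 6 · 21 = 405720.
405720 mod 29 = 10, so 21^87 ≡ 10 (mod 29).

10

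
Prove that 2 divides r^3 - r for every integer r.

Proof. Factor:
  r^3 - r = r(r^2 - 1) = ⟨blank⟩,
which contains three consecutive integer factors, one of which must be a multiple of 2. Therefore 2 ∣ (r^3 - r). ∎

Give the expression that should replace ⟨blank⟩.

(r - 1)r(r + 1)

r(r^2 - 1) = r(r - 1)(r + 1) = (r - 1)r(r + 1).
These three factors are consecutive integers, so their product is divisible by 2.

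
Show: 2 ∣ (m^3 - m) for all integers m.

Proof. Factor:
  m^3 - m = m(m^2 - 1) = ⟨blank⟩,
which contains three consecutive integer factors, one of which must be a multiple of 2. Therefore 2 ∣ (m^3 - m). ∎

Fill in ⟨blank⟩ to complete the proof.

m(m^2 - 1) = m(m - 1)(m + 1) = (m - 1)m(m + 1).
These three factors are consecutive integers, so their product is divisible by 2.

(m - 1)m(m + 1)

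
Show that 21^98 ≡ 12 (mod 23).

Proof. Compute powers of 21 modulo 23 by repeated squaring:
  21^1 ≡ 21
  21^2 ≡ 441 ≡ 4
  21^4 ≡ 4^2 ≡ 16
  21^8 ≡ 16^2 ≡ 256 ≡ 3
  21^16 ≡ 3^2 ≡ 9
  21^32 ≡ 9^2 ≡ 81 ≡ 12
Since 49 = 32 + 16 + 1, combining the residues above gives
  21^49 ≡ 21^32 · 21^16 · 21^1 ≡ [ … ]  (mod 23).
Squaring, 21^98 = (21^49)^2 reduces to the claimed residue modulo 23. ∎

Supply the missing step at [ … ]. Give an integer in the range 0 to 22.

21^32 · 21^16 · 21^1 ≡ 12 · 9 · 21 = 2268.
2268 mod 23 = 14, so 21^49 ≡ 14 (mod 23).

14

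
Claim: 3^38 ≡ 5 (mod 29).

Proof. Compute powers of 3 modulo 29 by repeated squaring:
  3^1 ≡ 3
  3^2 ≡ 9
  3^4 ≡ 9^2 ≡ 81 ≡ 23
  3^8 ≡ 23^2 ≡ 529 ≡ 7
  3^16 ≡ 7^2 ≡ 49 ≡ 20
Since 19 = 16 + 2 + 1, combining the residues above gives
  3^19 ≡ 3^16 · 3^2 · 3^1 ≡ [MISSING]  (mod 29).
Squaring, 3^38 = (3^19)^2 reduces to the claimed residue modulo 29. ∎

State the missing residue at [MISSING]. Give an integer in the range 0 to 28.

Multiply the listed residues: 20 · 9 · 3 = 180 → 540.
Reducing modulo 29: 540 = 18·29 + 18, so 3^19 ≡ 18.

18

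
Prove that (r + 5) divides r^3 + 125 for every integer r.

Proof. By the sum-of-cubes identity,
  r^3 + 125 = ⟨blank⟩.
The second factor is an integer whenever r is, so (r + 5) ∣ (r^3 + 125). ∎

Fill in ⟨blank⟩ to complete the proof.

(r + 5)(r^2 - 5r + 25)

Polynomial division of r^3 + 125 by r + 5 leaves remainder 0 and quotient r^2 - 5r + 25.
Hence r^3 + 125 = (r + 5)(r^2 - 5r + 25).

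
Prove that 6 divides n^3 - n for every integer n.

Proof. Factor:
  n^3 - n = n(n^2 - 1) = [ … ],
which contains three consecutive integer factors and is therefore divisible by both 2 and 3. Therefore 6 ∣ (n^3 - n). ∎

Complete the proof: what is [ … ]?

(n - 1)n(n + 1)

n(n^2 - 1) = n(n - 1)(n + 1) = (n - 1)n(n + 1).
These three factors are consecutive integers, so their product is divisible by 6.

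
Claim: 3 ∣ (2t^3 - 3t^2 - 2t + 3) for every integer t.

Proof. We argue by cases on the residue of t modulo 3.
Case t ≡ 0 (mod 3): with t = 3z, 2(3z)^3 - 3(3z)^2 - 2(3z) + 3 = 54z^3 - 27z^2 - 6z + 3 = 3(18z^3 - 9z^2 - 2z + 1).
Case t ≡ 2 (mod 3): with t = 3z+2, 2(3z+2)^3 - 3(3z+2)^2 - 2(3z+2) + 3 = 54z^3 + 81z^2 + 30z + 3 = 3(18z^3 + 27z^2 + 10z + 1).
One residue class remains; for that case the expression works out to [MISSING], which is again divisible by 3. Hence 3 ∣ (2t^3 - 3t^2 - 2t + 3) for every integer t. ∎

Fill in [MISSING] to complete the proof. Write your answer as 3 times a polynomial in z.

3(18z^3 + 9z^2 - 2z)

Only t ≡ 1 (mod 3) is unaccounted for. Put t = 3z+1:
2(3z+1)^3 - 3(3z+1)^2 - 2(3z+1) + 3 expands to 54z^3 + 27z^2 - 6z,
and factoring out 3 leaves 3(18z^3 + 9z^2 - 2z).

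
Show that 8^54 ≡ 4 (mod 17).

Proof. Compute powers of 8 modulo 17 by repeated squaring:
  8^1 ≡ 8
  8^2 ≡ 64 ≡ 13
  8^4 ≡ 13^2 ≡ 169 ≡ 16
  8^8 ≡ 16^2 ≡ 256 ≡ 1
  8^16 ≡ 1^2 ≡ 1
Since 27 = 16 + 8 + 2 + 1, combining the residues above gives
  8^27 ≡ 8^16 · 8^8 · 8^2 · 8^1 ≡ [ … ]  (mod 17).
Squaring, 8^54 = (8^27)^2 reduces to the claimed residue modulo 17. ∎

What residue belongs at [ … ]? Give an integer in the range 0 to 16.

Multiply the listed residues: 1 · 1 · 13 · 8 = 1 → 13 → 104.
Reducing modulo 17: 104 = 6·17 + 2, so 8^27 ≡ 2.

2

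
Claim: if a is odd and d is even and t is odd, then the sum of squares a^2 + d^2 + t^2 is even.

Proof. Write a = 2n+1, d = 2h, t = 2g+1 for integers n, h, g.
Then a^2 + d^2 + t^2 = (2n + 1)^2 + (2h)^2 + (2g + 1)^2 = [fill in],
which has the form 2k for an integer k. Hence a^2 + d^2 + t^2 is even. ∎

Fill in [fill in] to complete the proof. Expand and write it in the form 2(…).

2(2g^2 + 2g + 2h^2 + 2n^2 + 2n + 1)

Expanding: (2n + 1)^2 + (2h)^2 + (2g + 1)^2 = 4g^2 + 4g + 4h^2 + 4n^2 + 4n + 2.
Every term is even; pulling out the factor of 2 gives 2(2g^2 + 2g + 2h^2 + 2n^2 + 2n + 1).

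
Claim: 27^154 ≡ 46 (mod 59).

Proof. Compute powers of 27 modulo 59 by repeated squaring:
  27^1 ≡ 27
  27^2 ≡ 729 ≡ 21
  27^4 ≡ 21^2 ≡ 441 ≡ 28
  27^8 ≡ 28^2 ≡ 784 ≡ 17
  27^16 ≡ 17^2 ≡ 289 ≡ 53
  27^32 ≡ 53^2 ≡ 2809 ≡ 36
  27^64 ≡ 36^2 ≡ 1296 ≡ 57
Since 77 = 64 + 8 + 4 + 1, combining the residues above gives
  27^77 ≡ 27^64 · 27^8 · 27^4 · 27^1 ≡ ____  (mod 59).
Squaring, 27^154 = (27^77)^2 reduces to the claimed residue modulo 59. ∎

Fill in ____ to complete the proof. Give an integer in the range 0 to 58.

27^64 · 27^8 · 27^4 · 27^1 ≡ 57 · 17 · 28 · 27 = 732564.
732564 mod 59 = 20, so 27^77 ≡ 20 (mod 59).

20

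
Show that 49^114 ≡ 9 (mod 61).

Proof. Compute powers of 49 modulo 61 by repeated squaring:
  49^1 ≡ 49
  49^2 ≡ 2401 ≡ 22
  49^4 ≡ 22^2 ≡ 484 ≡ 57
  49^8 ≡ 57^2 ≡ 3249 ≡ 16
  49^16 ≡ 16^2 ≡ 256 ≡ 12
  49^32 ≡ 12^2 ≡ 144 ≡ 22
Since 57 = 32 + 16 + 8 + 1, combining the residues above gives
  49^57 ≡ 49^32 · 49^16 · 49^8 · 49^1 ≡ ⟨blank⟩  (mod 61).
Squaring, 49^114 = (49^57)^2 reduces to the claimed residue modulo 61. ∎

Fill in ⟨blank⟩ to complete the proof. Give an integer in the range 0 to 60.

3

49^32 · 49^16 · 49^8 · 49^1 ≡ 22 · 12 · 16 · 49 = 206976.
206976 mod 61 = 3, so 49^57 ≡ 3 (mod 61).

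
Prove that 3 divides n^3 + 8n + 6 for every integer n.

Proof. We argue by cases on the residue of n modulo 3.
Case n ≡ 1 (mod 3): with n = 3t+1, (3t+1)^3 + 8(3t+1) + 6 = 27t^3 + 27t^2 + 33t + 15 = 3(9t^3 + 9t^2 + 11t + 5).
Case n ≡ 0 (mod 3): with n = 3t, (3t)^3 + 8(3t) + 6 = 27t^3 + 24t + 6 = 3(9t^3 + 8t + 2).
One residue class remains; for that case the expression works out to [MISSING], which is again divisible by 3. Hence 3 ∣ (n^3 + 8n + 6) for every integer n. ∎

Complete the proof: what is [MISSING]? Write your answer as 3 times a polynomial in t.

3(9t^3 + 18t^2 + 20t + 10)

Only n ≡ 2 (mod 3) is unaccounted for. Put n = 3t+2:
(3t+2)^3 + 8(3t+2) + 6 expands to 27t^3 + 54t^2 + 60t + 30,
and factoring out 3 leaves 3(9t^3 + 18t^2 + 20t + 10).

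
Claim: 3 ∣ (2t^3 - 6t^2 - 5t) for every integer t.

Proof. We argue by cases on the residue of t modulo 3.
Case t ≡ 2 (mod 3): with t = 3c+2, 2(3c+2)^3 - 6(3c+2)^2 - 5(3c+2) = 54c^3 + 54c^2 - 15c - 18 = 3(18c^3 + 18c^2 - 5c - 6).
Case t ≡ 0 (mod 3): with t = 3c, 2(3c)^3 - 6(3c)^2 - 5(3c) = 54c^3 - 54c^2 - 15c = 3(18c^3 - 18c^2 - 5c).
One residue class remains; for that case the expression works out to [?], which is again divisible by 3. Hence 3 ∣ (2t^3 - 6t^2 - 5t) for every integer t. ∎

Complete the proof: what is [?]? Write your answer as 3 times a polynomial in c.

Only t ≡ 1 (mod 3) is unaccounted for. Put t = 3c+1:
2(3c+1)^3 - 6(3c+1)^2 - 5(3c+1) expands to 54c^3 - 33c - 9,
and factoring out 3 leaves 3(18c^3 - 11c - 3).

3(18c^3 - 11c - 3)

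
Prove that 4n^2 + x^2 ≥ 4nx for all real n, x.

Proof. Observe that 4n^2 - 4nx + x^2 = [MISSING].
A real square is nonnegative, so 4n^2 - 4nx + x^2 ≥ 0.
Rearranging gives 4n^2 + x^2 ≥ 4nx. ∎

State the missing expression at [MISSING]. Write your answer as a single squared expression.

(2n - x)^2

4n^2 - 4nx + x^2 is a perfect-square trinomial: the outer terms are (2n)^2 and (x)^2, and the cross term is -2·2n·x.
So 4n^2 - 4nx + x^2 = (2n - x)^2 ≥ 0.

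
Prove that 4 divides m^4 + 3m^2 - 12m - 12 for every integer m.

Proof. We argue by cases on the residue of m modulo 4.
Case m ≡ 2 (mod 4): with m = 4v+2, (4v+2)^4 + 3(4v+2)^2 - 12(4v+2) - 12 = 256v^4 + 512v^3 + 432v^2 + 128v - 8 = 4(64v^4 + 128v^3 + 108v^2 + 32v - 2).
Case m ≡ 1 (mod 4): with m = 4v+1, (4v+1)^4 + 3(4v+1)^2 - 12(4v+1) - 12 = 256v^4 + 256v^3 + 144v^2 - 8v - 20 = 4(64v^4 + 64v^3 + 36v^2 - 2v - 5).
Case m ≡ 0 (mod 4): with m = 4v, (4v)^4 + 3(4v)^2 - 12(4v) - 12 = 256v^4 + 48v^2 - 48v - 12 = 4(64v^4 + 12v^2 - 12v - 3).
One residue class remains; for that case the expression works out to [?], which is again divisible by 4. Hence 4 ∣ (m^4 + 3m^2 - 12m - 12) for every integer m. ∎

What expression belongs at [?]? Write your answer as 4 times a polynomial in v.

4(64v^4 + 192v^3 + 228v^2 + 114v + 15)

Only m ≡ 3 (mod 4) is unaccounted for. Put m = 4v+3:
(4v+3)^4 + 3(4v+3)^2 - 12(4v+3) - 12 expands to 256v^4 + 768v^3 + 912v^2 + 456v + 60,
and factoring out 4 leaves 4(64v^4 + 192v^3 + 228v^2 + 114v + 15).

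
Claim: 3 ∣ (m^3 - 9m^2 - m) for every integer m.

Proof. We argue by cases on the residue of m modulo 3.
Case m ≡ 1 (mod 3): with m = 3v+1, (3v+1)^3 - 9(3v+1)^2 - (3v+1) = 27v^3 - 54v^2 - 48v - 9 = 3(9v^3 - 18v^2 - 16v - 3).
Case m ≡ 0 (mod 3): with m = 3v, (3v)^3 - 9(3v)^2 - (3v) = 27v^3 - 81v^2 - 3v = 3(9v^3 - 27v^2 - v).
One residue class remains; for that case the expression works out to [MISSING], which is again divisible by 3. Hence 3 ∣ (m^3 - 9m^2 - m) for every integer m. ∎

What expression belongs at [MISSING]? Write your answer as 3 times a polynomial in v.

The residues treated are {1, 0}, so the missing case is m ≡ 2 (mod 3); write m = 3v+2.
Then (3v+2)^3 - 9(3v+2)^2 - (3v+2) = 27v^3 - 27v^2 - 75v - 30 = 3(9v^3 - 9v^2 - 25v - 10).

3(9v^3 - 9v^2 - 25v - 10)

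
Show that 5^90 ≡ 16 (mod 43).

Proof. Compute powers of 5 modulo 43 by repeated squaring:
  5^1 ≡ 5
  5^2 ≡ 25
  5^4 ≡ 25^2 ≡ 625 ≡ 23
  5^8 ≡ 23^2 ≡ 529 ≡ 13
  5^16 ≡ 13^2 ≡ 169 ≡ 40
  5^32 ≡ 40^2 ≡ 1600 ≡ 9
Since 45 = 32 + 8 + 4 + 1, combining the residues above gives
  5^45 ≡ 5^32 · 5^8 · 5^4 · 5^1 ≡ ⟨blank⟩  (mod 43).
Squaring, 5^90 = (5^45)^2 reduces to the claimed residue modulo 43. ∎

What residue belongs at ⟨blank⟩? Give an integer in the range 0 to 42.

Multiply the listed residues: 9 · 13 · 23 · 5 = 117 → 2691 → 13455.
Reducing modulo 43: 13455 = 312·43 + 39, so 5^45 ≡ 39.

39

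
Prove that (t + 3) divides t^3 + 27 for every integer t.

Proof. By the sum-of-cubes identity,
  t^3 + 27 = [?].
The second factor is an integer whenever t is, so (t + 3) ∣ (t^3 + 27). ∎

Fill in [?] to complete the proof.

(t + 3)(t^2 - 3t + 9)

Polynomial division of t^3 + 27 by t + 3 leaves remainder 0 and quotient t^2 - 3t + 9.
Hence t^3 + 27 = (t + 3)(t^2 - 3t + 9).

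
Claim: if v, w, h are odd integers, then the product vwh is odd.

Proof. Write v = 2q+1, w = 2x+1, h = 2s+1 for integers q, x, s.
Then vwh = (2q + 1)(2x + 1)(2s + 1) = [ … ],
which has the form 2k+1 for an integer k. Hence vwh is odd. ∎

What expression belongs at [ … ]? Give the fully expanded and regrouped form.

2(4qsx + 2qs + 2qx + q + 2sx + s + x) + 1

Expanding: (2q + 1)(2x + 1)(2s + 1) = 8qsx + 4qs + 4qx + 2q + 4sx + 2s + 2x + 1.
Every term except the constant is even, so this is 2(4qsx + 2qs + 2qx + q + 2sx + s + x) + 1,
and 4qsx + 2qs + 2qx + q + 2sx + s + x ∈ ℤ gives the required form.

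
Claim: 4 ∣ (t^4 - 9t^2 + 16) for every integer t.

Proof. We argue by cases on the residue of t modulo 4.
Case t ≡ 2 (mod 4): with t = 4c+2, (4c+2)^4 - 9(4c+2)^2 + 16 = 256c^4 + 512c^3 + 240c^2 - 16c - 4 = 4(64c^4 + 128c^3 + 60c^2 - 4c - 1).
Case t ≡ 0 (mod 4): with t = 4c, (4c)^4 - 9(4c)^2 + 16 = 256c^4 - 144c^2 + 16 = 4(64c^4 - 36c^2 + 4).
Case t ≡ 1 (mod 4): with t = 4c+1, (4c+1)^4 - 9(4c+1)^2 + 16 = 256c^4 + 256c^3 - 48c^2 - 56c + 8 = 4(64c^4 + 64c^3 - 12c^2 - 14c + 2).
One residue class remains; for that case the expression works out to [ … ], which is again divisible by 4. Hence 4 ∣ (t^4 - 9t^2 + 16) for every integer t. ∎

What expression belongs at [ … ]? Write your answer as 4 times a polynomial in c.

4(64c^4 + 192c^3 + 180c^2 + 54c + 4)

The residues treated are {2, 0, 1}, so the missing case is t ≡ 3 (mod 4); write t = 4c+3.
Then (4c+3)^4 - 9(4c+3)^2 + 16 = 256c^4 + 768c^3 + 720c^2 + 216c + 16 = 4(64c^4 + 192c^3 + 180c^2 + 54c + 4).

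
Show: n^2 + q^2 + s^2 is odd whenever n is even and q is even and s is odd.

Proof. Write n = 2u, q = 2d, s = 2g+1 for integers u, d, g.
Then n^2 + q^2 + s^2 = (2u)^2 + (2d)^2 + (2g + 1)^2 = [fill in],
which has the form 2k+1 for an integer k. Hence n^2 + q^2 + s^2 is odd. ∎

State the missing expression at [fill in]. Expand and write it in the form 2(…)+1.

Expanding: (2u)^2 + (2d)^2 + (2g + 1)^2 = 4d^2 + 4g^2 + 4g + 4u^2 + 1.
Every term except the constant is even, so this is 2(2d^2 + 2g^2 + 2g + 2u^2) + 1,
and 2d^2 + 2g^2 + 2g + 2u^2 ∈ ℤ gives the required form.

2(2d^2 + 2g^2 + 2g + 2u^2) + 1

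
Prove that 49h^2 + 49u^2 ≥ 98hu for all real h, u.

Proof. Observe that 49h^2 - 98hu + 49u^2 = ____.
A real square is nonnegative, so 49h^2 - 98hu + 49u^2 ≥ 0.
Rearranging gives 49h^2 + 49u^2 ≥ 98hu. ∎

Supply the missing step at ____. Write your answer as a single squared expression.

The leading and trailing coefficients are 7^2 and 7^2, and 98 = 2·7·7, so the trinomial is (7h - 7u)^2.
Hence 49h^2 - 98hu + 49u^2 ≥ 0.

(7h - 7u)^2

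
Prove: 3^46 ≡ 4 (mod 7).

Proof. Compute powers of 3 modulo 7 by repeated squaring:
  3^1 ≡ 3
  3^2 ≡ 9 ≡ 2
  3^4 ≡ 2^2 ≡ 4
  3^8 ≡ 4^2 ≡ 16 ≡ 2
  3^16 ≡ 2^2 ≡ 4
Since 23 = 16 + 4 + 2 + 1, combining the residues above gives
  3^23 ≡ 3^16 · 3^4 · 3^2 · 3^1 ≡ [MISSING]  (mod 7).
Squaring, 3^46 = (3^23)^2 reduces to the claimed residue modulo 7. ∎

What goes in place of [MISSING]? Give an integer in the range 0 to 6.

5

Multiply the listed residues: 4 · 4 · 2 · 3 = 16 → 32 → 96.
Reducing modulo 7: 96 = 13·7 + 5, so 3^23 ≡ 5.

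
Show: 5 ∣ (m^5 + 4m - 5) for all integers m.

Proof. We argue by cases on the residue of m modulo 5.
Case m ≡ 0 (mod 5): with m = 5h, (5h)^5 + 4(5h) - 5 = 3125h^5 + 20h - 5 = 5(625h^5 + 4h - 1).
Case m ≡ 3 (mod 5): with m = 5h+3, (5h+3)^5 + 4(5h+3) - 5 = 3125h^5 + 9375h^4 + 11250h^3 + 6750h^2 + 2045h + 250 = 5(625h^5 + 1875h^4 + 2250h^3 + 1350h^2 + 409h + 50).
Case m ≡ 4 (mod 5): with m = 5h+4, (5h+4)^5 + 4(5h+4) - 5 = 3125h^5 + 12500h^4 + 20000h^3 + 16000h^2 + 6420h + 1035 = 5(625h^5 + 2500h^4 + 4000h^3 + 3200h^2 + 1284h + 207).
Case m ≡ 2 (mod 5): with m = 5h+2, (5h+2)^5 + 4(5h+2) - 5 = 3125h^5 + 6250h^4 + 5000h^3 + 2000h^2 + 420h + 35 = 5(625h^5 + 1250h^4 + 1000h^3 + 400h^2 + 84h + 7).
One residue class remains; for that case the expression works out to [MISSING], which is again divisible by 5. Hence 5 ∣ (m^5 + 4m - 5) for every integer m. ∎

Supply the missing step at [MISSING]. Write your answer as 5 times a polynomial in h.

Only m ≡ 1 (mod 5) is unaccounted for. Put m = 5h+1:
(5h+1)^5 + 4(5h+1) - 5 expands to 3125h^5 + 3125h^4 + 1250h^3 + 250h^2 + 45h,
and factoring out 5 leaves 5(625h^5 + 625h^4 + 250h^3 + 50h^2 + 9h).

5(625h^5 + 625h^4 + 250h^3 + 50h^2 + 9h)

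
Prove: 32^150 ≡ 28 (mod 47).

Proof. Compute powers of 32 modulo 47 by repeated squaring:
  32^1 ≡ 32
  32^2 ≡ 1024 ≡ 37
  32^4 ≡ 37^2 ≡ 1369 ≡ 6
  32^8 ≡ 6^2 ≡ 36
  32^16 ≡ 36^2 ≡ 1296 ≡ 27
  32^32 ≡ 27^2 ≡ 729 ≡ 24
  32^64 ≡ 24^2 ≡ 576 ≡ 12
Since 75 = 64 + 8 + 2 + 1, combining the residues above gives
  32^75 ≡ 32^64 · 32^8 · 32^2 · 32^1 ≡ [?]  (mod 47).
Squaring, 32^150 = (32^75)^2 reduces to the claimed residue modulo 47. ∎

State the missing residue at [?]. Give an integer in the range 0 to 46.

34

Multiply the listed residues: 12 · 36 · 37 · 32 = 432 → 15984 → 511488.
Reducing modulo 47: 511488 = 10882·47 + 34, so 32^75 ≡ 34.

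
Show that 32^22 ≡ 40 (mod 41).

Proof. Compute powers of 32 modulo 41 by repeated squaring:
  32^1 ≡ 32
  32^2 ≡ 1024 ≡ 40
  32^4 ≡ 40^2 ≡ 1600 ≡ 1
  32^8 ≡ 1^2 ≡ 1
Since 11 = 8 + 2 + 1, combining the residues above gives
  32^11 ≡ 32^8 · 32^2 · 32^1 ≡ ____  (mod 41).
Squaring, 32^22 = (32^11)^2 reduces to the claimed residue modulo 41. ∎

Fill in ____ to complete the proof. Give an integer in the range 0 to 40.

32^8 · 32^2 · 32^1 ≡ 1 · 40 · 32 = 1280.
1280 mod 41 = 9, so 32^11 ≡ 9 (mod 41).

9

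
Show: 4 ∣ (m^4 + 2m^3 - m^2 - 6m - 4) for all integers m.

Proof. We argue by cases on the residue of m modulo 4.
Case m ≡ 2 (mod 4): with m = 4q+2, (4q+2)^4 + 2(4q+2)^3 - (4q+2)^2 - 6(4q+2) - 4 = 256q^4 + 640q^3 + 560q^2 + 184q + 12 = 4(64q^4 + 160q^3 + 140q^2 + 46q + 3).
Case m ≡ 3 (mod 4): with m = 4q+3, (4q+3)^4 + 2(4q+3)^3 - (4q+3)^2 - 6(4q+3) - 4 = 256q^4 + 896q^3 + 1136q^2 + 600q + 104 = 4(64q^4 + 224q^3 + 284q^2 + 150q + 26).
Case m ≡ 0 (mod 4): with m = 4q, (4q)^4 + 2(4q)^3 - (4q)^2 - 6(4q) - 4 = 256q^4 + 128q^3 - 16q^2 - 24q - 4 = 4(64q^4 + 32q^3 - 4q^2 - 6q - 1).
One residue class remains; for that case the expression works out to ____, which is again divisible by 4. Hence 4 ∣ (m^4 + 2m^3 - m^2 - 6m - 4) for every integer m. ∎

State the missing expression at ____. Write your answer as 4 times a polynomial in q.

4(64q^4 + 96q^3 + 44q^2 + 2q - 2)

The residues treated are {2, 3, 0}, so the missing case is m ≡ 1 (mod 4); write m = 4q+1.
Then (4q+1)^4 + 2(4q+1)^3 - (4q+1)^2 - 6(4q+1) - 4 = 256q^4 + 384q^3 + 176q^2 + 8q - 8 = 4(64q^4 + 96q^3 + 44q^2 + 2q - 2).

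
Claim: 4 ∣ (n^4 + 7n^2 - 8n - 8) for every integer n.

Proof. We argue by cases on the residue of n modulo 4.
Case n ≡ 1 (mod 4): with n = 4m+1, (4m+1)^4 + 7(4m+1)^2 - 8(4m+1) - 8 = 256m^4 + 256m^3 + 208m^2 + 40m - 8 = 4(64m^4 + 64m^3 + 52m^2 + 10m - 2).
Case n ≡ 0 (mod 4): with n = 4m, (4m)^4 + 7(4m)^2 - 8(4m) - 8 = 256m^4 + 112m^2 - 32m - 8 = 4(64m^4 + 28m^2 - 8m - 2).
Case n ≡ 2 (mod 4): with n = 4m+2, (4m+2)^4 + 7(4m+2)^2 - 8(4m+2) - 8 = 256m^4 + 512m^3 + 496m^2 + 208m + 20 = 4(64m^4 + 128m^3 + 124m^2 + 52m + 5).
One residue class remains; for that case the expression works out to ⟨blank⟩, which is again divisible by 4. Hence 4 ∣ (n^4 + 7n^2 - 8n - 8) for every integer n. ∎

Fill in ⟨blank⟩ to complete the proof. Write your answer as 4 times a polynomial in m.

4(64m^4 + 192m^3 + 244m^2 + 142m + 28)

The residues treated are {1, 0, 2}, so the missing case is n ≡ 3 (mod 4); write n = 4m+3.
Then (4m+3)^4 + 7(4m+3)^2 - 8(4m+3) - 8 = 256m^4 + 768m^3 + 976m^2 + 568m + 112 = 4(64m^4 + 192m^3 + 244m^2 + 142m + 28).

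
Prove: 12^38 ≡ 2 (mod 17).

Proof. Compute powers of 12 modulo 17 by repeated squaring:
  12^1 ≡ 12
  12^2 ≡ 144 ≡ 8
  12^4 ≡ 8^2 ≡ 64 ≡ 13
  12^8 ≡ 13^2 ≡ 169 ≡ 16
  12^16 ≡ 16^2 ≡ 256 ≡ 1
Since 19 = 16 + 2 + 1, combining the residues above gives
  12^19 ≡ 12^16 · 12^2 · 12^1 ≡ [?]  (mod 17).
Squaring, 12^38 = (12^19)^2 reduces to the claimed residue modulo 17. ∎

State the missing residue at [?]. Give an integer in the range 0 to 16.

11

12^16 · 12^2 · 12^1 ≡ 1 · 8 · 12 = 96.
96 mod 17 = 11, so 12^19 ≡ 11 (mod 17).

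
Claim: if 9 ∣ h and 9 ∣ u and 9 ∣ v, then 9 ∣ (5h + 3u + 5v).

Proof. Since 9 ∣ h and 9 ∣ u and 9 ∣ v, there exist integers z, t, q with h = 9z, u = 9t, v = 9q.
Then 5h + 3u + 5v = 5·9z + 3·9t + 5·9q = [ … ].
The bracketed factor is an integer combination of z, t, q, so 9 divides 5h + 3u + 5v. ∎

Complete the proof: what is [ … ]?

9(5q + 3t + 5z)

Pull the common 9 out of every term: 5·9z + 3·9t + 5·9q = 9(5q + 3t + 5z).
5q + 3t + 5z is an integer, which exhibits the divisibility.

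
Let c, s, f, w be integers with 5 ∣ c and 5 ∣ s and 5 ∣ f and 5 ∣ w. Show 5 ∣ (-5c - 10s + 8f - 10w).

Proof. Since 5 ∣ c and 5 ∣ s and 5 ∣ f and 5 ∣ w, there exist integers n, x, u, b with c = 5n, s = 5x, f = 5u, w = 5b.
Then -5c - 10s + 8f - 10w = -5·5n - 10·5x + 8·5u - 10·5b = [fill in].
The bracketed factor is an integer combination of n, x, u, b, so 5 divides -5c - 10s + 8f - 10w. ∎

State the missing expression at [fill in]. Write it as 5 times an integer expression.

5(-10b - 5n + 8u - 10x)

Pull the common 5 out of every term: -5·5n - 10·5x + 8·5u - 10·5b = 5(-10b - 5n + 8u - 10x).
-10b - 5n + 8u - 10x is an integer, which exhibits the divisibility.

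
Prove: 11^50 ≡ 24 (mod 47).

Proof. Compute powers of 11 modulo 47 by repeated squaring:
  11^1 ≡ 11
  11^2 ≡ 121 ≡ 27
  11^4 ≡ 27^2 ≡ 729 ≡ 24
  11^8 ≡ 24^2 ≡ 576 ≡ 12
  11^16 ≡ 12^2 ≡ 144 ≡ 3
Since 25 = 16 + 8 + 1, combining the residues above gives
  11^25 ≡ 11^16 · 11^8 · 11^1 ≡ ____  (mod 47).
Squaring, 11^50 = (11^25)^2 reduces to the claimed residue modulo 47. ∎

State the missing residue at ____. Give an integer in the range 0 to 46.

20

Multiply the listed residues: 3 · 12 · 11 = 36 → 396.
Reducing modulo 47: 396 = 8·47 + 20, so 11^25 ≡ 20.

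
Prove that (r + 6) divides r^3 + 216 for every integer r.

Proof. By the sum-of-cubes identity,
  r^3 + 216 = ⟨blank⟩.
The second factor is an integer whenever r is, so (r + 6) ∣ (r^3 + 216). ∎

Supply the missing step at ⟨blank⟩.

(r + 6)(r^2 - 6r + 36)

Polynomial division of r^3 + 216 by r + 6 leaves remainder 0 and quotient r^2 - 6r + 36.
Hence r^3 + 216 = (r + 6)(r^2 - 6r + 36).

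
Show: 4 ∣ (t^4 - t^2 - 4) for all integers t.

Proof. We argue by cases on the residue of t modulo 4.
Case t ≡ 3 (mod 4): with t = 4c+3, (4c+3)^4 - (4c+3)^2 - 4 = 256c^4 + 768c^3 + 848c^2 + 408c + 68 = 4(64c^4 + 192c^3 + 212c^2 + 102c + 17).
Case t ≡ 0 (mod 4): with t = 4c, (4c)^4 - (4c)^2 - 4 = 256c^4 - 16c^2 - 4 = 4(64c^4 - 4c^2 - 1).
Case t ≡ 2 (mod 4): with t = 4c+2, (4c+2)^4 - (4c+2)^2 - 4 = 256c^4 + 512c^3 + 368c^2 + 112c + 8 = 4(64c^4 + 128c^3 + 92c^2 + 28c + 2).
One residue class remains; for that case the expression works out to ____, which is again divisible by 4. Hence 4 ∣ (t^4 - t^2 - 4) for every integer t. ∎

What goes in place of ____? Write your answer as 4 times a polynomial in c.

4(64c^4 + 64c^3 + 20c^2 + 2c - 1)

The residues treated are {3, 0, 2}, so the missing case is t ≡ 1 (mod 4); write t = 4c+1.
Then (4c+1)^4 - (4c+1)^2 - 4 = 256c^4 + 256c^3 + 80c^2 + 8c - 4 = 4(64c^4 + 64c^3 + 20c^2 + 2c - 1).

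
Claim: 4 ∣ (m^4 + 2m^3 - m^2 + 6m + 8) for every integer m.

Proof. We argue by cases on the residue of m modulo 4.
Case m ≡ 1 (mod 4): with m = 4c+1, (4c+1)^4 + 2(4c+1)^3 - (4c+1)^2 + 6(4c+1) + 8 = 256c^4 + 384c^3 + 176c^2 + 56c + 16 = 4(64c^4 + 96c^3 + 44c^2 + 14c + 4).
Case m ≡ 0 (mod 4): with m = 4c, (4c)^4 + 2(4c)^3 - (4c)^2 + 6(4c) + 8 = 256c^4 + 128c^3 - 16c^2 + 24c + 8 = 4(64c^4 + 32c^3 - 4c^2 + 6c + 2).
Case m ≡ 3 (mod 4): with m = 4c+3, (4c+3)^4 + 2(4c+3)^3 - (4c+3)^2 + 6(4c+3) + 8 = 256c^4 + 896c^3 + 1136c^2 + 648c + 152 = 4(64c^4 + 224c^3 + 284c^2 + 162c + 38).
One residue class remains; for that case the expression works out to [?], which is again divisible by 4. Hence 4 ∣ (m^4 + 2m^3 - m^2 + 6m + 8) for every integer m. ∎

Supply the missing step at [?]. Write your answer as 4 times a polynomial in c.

Only m ≡ 2 (mod 4) is unaccounted for. Put m = 4c+2:
(4c+2)^4 + 2(4c+2)^3 - (4c+2)^2 + 6(4c+2) + 8 expands to 256c^4 + 640c^3 + 560c^2 + 232c + 48,
and factoring out 4 leaves 4(64c^4 + 160c^3 + 140c^2 + 58c + 12).

4(64c^4 + 160c^3 + 140c^2 + 58c + 12)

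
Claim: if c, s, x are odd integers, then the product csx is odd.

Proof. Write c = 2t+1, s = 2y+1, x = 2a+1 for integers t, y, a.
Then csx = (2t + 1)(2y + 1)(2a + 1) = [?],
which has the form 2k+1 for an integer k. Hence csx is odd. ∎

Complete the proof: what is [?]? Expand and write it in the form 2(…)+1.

2(4aty + 2at + 2ay + a + 2ty + t + y) + 1

Expanding: (2t + 1)(2y + 1)(2a + 1) = 8aty + 4at + 4ay + 2a + 4ty + 2t + 2y + 1.
Every term except the constant is even, so this is 2(4aty + 2at + 2ay + a + 2ty + t + y) + 1,
and 4aty + 2at + 2ay + a + 2ty + t + y ∈ ℤ gives the required form.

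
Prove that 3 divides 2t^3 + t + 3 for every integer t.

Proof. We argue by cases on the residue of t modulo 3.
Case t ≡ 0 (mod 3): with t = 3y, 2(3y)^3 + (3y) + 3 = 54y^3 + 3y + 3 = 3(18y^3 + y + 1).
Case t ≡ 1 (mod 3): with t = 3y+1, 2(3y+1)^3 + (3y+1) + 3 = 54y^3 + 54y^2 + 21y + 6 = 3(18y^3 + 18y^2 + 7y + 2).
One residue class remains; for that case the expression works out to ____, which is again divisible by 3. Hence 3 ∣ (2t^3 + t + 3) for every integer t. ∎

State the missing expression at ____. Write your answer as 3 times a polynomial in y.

The residues treated are {0, 1}, so the missing case is t ≡ 2 (mod 3); write t = 3y+2.
Then 2(3y+2)^3 + (3y+2) + 3 = 54y^3 + 108y^2 + 75y + 21 = 3(18y^3 + 36y^2 + 25y + 7).

3(18y^3 + 36y^2 + 25y + 7)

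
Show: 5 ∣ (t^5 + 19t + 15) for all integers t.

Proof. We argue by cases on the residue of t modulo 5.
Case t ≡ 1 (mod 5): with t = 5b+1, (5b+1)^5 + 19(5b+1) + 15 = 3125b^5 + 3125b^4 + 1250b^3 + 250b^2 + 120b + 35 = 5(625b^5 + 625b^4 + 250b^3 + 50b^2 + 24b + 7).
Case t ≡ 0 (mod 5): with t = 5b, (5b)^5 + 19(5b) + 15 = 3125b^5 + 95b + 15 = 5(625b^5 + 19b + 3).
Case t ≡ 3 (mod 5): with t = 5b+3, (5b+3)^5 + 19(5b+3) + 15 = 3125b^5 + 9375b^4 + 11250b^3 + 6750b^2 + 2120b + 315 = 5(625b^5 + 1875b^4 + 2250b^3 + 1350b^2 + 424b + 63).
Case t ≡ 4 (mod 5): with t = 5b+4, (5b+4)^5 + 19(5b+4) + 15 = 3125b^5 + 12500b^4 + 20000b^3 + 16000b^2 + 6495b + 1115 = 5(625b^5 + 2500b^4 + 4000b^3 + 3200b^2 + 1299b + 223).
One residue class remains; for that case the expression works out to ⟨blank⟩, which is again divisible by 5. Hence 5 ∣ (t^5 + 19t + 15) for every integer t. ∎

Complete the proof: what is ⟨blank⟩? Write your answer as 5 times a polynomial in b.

Only t ≡ 2 (mod 5) is unaccounted for. Put t = 5b+2:
(5b+2)^5 + 19(5b+2) + 15 expands to 3125b^5 + 6250b^4 + 5000b^3 + 2000b^2 + 495b + 85,
and factoring out 5 leaves 5(625b^5 + 1250b^4 + 1000b^3 + 400b^2 + 99b + 17).

5(625b^5 + 1250b^4 + 1000b^3 + 400b^2 + 99b + 17)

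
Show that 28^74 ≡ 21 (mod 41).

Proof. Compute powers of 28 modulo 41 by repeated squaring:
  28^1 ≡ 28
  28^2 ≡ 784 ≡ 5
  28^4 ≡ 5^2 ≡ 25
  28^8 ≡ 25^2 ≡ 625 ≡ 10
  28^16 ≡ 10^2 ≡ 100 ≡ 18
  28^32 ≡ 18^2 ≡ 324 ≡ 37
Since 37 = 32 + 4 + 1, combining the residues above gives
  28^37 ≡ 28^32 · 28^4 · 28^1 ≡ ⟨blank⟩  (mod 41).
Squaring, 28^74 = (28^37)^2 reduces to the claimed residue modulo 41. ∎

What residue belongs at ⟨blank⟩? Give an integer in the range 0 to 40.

Multiply the listed residues: 37 · 25 · 28 = 925 → 25900.
Reducing modulo 41: 25900 = 631·41 + 29, so 28^37 ≡ 29.

29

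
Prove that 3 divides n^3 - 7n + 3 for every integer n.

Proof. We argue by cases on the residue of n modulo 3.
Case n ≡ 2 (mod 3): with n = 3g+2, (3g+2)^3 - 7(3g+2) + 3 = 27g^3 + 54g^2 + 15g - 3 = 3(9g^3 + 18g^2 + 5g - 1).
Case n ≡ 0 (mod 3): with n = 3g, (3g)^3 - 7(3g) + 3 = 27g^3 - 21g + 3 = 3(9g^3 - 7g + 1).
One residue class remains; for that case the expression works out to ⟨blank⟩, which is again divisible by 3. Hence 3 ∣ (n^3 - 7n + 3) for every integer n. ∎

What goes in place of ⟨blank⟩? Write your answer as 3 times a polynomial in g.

Only n ≡ 1 (mod 3) is unaccounted for. Put n = 3g+1:
(3g+1)^3 - 7(3g+1) + 3 expands to 27g^3 + 27g^2 - 12g - 3,
and factoring out 3 leaves 3(9g^3 + 9g^2 - 4g - 1).

3(9g^3 + 9g^2 - 4g - 1)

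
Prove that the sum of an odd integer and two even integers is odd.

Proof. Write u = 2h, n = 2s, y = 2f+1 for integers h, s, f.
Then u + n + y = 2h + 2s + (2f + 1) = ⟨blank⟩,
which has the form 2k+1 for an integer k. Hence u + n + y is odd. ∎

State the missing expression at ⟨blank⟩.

2(f + h + s) + 1

Expanding: 2h + 2s + (2f + 1) = 2f + 2h + 2s + 1.
Every term except the constant is even, so this is 2(f + h + s) + 1,
and f + h + s ∈ ℤ gives the required form.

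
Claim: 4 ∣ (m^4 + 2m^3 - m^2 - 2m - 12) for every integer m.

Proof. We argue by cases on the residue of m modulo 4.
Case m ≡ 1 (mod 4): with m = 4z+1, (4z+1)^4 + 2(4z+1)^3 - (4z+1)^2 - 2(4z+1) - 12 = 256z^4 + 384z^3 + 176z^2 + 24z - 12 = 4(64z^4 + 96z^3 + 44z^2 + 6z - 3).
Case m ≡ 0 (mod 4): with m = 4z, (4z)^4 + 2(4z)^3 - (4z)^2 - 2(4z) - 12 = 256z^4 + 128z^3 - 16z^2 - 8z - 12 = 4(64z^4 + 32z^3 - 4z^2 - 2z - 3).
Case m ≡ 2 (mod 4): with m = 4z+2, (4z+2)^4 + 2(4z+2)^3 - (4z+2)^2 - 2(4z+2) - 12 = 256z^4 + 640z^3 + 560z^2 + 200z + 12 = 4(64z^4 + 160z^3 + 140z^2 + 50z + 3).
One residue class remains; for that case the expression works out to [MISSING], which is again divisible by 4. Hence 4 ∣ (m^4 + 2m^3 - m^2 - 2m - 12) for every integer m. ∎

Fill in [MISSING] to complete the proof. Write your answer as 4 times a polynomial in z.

4(64z^4 + 224z^3 + 284z^2 + 154z + 27)

The residues treated are {1, 0, 2}, so the missing case is m ≡ 3 (mod 4); write m = 4z+3.
Then (4z+3)^4 + 2(4z+3)^3 - (4z+3)^2 - 2(4z+3) - 12 = 256z^4 + 896z^3 + 1136z^2 + 616z + 108 = 4(64z^4 + 224z^3 + 284z^2 + 154z + 27).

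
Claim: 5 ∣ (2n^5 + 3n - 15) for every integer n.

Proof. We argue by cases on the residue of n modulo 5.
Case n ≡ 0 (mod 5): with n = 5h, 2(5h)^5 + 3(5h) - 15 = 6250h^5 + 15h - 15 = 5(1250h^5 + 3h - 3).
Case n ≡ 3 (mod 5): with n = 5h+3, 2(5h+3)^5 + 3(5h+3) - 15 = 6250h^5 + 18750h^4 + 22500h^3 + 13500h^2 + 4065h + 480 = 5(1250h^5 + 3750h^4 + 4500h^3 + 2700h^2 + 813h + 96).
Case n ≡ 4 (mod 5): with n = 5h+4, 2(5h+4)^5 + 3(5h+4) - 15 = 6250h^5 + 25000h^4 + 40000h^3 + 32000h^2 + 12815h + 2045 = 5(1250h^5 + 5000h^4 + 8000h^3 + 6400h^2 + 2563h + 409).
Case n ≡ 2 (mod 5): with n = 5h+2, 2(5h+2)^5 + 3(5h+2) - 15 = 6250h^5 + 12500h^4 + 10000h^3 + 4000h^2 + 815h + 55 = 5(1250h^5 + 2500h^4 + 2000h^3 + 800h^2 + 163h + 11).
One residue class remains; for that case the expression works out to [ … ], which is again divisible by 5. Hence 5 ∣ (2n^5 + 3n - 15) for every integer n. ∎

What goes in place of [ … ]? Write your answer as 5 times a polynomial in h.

The residues treated are {0, 3, 4, 2}, so the missing case is n ≡ 1 (mod 5); write n = 5h+1.
Then 2(5h+1)^5 + 3(5h+1) - 15 = 6250h^5 + 6250h^4 + 2500h^3 + 500h^2 + 65h - 10 = 5(1250h^5 + 1250h^4 + 500h^3 + 100h^2 + 13h - 2).

5(1250h^5 + 1250h^4 + 500h^3 + 100h^2 + 13h - 2)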